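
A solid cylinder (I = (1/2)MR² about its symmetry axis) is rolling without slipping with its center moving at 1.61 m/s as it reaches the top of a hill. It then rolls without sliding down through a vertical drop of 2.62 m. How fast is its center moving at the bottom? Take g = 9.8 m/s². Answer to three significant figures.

The moment of inertia is (1/2)MR², giving k ≡ I/(MR²) = 0.5.
The rolling condition ω = v/R makes the rotational term ½I(v/R)² = ½kMv², so KE_total = ½(1+k)Mv² = (3/4)Mv².
Energy conservation: (3/4)Mv₀² + Mgh = (3/4)Mv², so v² = v₀² + 2gh/(1+k).
v = √(1.61² + 2×9.8×2.62/1.5) = √36.83 ≈ 6.07 m/s.

v ≈ 6.07 m/s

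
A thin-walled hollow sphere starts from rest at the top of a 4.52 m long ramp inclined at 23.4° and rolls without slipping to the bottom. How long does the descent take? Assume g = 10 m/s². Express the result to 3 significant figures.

t ≈ 1.95 s

Here I = (2/3)MR², so the shape factor k = I/(MR²) = 2/3.
Newton's second law down the slope: Mg sinθ − f = Ma. The torque equation fR = Iα (with α = a/R) gives f = kMa.
Hence a = g sinθ/(1+k) = 10×sin23.4°/1.667 = 2.383 m/s².
Starting from rest, L = ½at², so t = √(2L/a) = √(2×4.52/2.383) ≈ 1.95 s.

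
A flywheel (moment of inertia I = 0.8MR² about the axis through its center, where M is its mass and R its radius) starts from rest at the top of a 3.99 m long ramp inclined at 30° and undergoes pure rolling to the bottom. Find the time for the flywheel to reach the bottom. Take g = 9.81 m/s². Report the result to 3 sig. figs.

t ≈ 1.71 s

The moment of inertia is 0.8MR², giving k ≡ I/(MR²) = 0.8.
Newton's second law down the slope: Mg sinθ − f = Ma. The torque equation fR = Iα (with α = a/R) gives f = kMa.
Hence a = g sinθ/(1+k) = 9.81×sin30°/1.8 = 2.725 m/s².
Starting from rest, L = ½at², so t = √(2L/a) = √(2×3.99/2.725) ≈ 1.71 s.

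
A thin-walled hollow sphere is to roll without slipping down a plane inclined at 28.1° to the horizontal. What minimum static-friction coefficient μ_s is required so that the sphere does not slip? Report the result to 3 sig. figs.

With I = (2/3)MR², the ratio k = I/(MR²) is 2/3.
Newton's second law down the slope: Mg sinθ − f = Ma. The torque equation fR = Iα (with α = a/R) gives f = kMa.
These give a = g sinθ/(1+k) and the required friction f = kMg sinθ/(1+k).
The normal force is N = Mg cosθ, so μ_min = f/N = k tanθ/(1+k).
μ_min = (2/3) × tan28.1° / 1.667 ≈ 0.214.

μ_min ≈ 0.214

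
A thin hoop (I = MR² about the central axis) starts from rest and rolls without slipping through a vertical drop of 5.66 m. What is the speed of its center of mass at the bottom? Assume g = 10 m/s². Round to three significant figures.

v ≈ 7.52 m/s

For this body I = MR², i.e. k = I/(MR²) = 1.
Rolling without slipping gives ω = v/R, so the total kinetic energy is ½Mv² + ½Iω² = ½(1+k)Mv² = Mv².
Setting Mgh = Mv² gives v = √(2gh/(1+k)) = √(2·10·5.66/2) ≈ 7.52 m/s.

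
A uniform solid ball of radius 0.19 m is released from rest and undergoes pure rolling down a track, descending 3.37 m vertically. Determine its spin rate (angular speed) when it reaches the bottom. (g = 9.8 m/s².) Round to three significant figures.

ω ≈ 36.2 rad/s

The moment of inertia is (2/5)MR², giving k ≡ I/(MR²) = 0.4.
Rolling without slipping gives ω = v/R, so the total kinetic energy is ½Mv² + ½Iω² = ½(1+k)Mv² = (7/10)Mv².
Energy conservation Mgh = ½(1+k)Mv² gives v = √(2gh/(1+k)) = √(2 × 9.8 × 3.37 / 1.4) = 6.869 m/s.
The angular speed follows from ω = v/R = 6.869/0.19 ≈ 36.2 rad/s.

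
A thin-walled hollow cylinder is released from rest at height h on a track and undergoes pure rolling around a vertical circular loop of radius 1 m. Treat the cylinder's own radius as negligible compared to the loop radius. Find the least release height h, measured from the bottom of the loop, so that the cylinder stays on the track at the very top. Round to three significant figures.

h_min ≈ 3.00 m

The moment of inertia is MR², giving k ≡ I/(MR²) = 1.
At the top, contact is just lost when gravity alone supplies the centripetal force: Mg = Mv_top²/r, i.e. v_top² = gr.
With ω = v/R, the kinetic energy at speed v is ½(1+k)Mv² = Mv².
Energy conservation from release (height h) to the top (height 2r): Mgh = Mg(2r) + M·gr.
Thus h_min = 2r + (1+k)r/2 = r(2 + 2/2) = 1 × 3 ≈ 3.00 m.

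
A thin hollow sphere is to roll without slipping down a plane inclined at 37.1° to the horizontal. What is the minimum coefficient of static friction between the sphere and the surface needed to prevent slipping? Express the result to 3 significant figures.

For this body I = (2/3)MR², i.e. k = I/(MR²) = 2/3.
Newton's second law down the slope: Mg sinθ − f = Ma. The torque equation fR = Iα (with α = a/R) gives f = kMa.
These give a = g sinθ/(1+k) and the required friction f = kMg sinθ/(1+k).
With N = Mg cosθ, the no-slip condition f ≤ μN gives μ_min = f/N = k tanθ/(1+k).
μ_min = (2/3) × tan37.1° / 1.667 ≈ 0.303.

μ_min ≈ 0.303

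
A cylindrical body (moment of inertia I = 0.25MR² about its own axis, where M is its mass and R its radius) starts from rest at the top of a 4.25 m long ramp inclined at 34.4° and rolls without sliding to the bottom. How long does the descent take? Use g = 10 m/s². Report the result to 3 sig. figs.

For this body I = 0.25MR², i.e. k = I/(MR²) = 0.25.
Along the incline Mg sinθ − f = Ma, and torque about the center fR = Iα = kMR²(a/R) gives f = kMa.
Hence a = g sinθ/(1+k) = 10×sin34.4°/1.25 = 4.52 m/s².
With constant a from rest, t = √(2L/a) = √(2·4.25/4.52) ≈ 1.37 s.

t ≈ 1.37 s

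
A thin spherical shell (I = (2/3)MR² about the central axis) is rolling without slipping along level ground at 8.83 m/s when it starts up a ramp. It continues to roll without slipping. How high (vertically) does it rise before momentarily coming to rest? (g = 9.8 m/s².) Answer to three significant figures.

h ≈ 6.63 m

Here I = (2/3)MR², so the shape factor k = I/(MR²) = 2/3.
Since it rolls without slipping, ω = v/R and KE = ½Mv² + ½Iω² = ½(1+k)Mv² = (5/6)Mv².
At the top the kinetic energy is zero, so (5/6)Mv₀² = Mgh.
Thus h = (1+k)v₀²/(2g) = 1.667 × 8.83² / (2 × 9.8) ≈ 6.63 m.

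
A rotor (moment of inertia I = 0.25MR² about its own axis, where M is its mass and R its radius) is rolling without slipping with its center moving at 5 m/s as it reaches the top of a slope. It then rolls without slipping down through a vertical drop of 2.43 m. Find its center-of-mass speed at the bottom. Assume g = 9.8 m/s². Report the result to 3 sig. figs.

v ≈ 7.94 m/s

For this body I = 0.25MR², i.e. k = I/(MR²) = 0.25.
Pure rolling means v = ωR; then KE = ½Mv² + ½I(v/R)² = ½(1+k)Mv² = (5/8)Mv².
Energy conservation: (5/8)Mv₀² + Mgh = (5/8)Mv², so v² = v₀² + 2gh/(1+k).
v = √(5² + 2×9.8×2.43/1.25) = √63.1 ≈ 7.94 m/s.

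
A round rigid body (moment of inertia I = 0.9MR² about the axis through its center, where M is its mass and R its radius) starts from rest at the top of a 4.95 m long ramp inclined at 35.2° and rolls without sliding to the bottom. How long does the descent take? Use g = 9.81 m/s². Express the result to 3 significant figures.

t ≈ 1.82 s

Here I = 0.9MR², so the shape factor k = I/(MR²) = 0.9.
Along the incline Mg sinθ − f = Ma, and torque about the center fR = Iα = kMR²(a/R) gives f = kMa.
Hence a = g sinθ/(1+k) = 9.81×sin35.2°/1.9 = 2.976 m/s².
Starting from rest, L = ½at², so t = √(2L/a) = √(2×4.95/2.976) ≈ 1.82 s.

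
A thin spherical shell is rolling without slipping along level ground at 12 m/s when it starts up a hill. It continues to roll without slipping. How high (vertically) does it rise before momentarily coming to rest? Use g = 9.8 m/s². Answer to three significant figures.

The moment of inertia is (2/3)MR², giving k ≡ I/(MR²) = 2/3.
The rolling condition ω = v/R makes the rotational term ½I(v/R)² = ½kMv², so KE_total = ½(1+k)Mv² = (5/6)Mv².
All of this converts to potential energy at the highest point: (5/6)Mv₀² = Mgh.
Thus h = (1+k)v₀²/(2g) = 1.667 × 12² / (2 × 9.8) ≈ 12.2 m.

h ≈ 12.2 m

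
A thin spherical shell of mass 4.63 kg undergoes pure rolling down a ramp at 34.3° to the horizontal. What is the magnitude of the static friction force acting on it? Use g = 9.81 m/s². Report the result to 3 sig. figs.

With I = (2/3)MR², the ratio k = I/(MR²) is 2/3.
Along the incline Mg sinθ − f = Ma, and torque about the center fR = Iα = kMR²(a/R) gives f = kMa.
Combining, a = g sinθ/(1+k) and f = kMa = kMg sinθ/(1+k).
f = (2/3) × 4.63 × 9.81 × sin34.3° / 1.667 ≈ 10.2 N.

f ≈ 10.2 N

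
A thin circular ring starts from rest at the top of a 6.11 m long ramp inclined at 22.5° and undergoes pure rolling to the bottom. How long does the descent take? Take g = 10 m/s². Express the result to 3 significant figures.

For this body I = MR², i.e. k = I/(MR²) = 1.
Along the incline Mg sinθ − f = Ma, and torque about the center fR = Iα = kMR²(a/R) gives f = kMa.
Hence a = g sinθ/(1+k) = 10×sin22.5°/2 = 1.913 m/s².
With constant a from rest, t = √(2L/a) = √(2·6.11/1.913) ≈ 2.53 s.

t ≈ 2.53 s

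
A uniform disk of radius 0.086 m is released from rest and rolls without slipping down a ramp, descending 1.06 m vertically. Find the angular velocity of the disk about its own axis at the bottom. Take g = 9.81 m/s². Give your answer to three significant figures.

For this body I = (1/2)MR², i.e. k = I/(MR²) = 0.5.
Pure rolling means v = ωR; then KE = ½Mv² + ½I(v/R)² = ½(1+k)Mv² = (3/4)Mv².
Energy conservation Mgh = ½(1+k)Mv² gives v = √(2gh/(1+k)) = √(2 × 9.81 × 1.06 / 1.5) = 3.724 m/s.
Then ω = v/R = 3.724 / 0.086 ≈ 43.3 rad/s.

ω ≈ 43.3 rad/s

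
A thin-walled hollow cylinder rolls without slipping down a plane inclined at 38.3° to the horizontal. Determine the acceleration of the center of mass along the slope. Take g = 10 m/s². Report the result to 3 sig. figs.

a ≈ 3.10 m/s²

With I = MR², the ratio k = I/(MR²) is 1.
Newton's second law down the slope: Mg sinθ − f = Ma. The torque equation fR = Iα (with α = a/R) gives f = kMa.
Eliminating f: Mg sinθ = (1+k)Ma, so a = g sinθ/(1+k) = 10 × sin38.3° / 2 ≈ 3.10 m/s².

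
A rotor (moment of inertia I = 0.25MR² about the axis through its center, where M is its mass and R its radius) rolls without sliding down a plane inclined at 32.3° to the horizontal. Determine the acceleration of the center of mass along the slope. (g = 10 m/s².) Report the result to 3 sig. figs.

For this body I = 0.25MR², i.e. k = I/(MR²) = 0.25.
Translational: Mg sinθ − f = Ma. Rotational about the CM: fR = Iα = kMRa, so f = kMa.
Eliminating f: Mg sinθ = (1+k)Ma, so a = g sinθ/(1+k) = 10 × sin32.3° / 1.25 ≈ 4.27 m/s².

a ≈ 4.27 m/s²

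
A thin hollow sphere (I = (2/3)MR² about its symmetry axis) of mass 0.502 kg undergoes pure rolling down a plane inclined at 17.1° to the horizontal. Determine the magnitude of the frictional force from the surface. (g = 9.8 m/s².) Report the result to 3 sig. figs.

f ≈ 0.579 N

For this body I = (2/3)MR², i.e. k = I/(MR²) = 2/3.
Translational: Mg sinθ − f = Ma. Rotational about the CM: fR = Iα = kMRa, so f = kMa.
Combining, a = g sinθ/(1+k) and f = kMa = kMg sinθ/(1+k).
f = (2/3) × 0.502 × 9.8 × sin17.1° / 1.667 ≈ 0.579 N.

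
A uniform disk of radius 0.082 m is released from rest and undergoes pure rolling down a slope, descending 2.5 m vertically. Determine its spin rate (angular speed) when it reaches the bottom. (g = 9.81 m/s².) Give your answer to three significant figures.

ω ≈ 69.7 rad/s

With I = (1/2)MR², the ratio k = I/(MR²) is 0.5.
Since it rolls without slipping, ω = v/R and KE = ½Mv² + ½Iω² = ½(1+k)Mv² = (3/4)Mv².
Energy conservation Mgh = ½(1+k)Mv² gives v = √(2gh/(1+k)) = √(2 × 9.81 × 2.5 / 1.5) = 5.718 m/s.
Then ω = v/R = 5.718 / 0.082 ≈ 69.7 rad/s.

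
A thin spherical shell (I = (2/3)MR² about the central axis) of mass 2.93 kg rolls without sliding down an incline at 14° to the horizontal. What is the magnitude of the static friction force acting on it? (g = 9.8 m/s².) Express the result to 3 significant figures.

The moment of inertia is (2/3)MR², giving k ≡ I/(MR²) = 2/3.
Along the incline Mg sinθ − f = Ma, and torque about the center fR = Iα = kMR²(a/R) gives f = kMa.
Combining, a = g sinθ/(1+k) and f = kMa = kMg sinθ/(1+k).
f = (2/3) × 2.93 × 9.8 × sin14° / 1.667 ≈ 2.78 N.

f ≈ 2.78 N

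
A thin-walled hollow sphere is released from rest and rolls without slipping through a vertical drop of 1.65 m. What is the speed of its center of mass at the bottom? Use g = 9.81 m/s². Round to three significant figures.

The moment of inertia is (2/3)MR², giving k ≡ I/(MR²) = 2/3.
The rolling condition ω = v/R makes the rotational term ½I(v/R)² = ½kMv², so KE_total = ½(1+k)Mv² = (5/6)Mv².
Energy conservation: Mgh = (5/6)Mv², so v = √(2gh/(1+k)) = √(2 × 9.81 × 1.65 / 1.667) ≈ 4.41 m/s.

v ≈ 4.41 m/s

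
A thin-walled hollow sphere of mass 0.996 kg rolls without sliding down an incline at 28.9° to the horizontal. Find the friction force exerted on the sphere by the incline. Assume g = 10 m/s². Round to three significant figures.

f ≈ 1.93 N

For this body I = (2/3)MR², i.e. k = I/(MR²) = 2/3.
Translational: Mg sinθ − f = Ma. Rotational about the CM: fR = Iα = kMRa, so f = kMa.
Combining, a = g sinθ/(1+k) and f = kMa = kMg sinθ/(1+k).
f = (2/3) × 0.996 × 10 × sin28.9° / 1.667 ≈ 1.93 N.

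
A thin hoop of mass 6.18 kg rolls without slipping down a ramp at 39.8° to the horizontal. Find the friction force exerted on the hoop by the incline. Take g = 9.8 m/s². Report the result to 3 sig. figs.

f ≈ 19.4 N

With I = MR², the ratio k = I/(MR²) is 1.
Newton's second law down the slope: Mg sinθ − f = Ma. The torque equation fR = Iα (with α = a/R) gives f = kMa.
Combining, a = g sinθ/(1+k) and f = kMa = kMg sinθ/(1+k).
f = 1 × 6.18 × 9.8 × sin39.8° / 2 ≈ 19.4 N.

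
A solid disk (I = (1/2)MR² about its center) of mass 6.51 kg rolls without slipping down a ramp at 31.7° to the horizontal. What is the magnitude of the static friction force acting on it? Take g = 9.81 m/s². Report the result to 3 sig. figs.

The moment of inertia is (1/2)MR², giving k ≡ I/(MR²) = 0.5.
Newton's second law down the slope: Mg sinθ − f = Ma. The torque equation fR = Iα (with α = a/R) gives f = kMa.
Combining, a = g sinθ/(1+k) and f = kMa = kMg sinθ/(1+k).
f = 0.5 × 6.51 × 9.81 × sin31.7° / 1.5 ≈ 11.2 N.

f ≈ 11.2 N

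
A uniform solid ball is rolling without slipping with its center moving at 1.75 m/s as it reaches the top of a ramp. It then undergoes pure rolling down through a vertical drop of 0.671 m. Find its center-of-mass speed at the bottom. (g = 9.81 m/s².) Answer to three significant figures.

v ≈ 3.53 m/s

For this body I = (2/5)MR², i.e. k = I/(MR²) = 0.4.
Pure rolling means v = ωR; then KE = ½Mv² + ½I(v/R)² = ½(1+k)Mv² = (7/10)Mv².
Energy conservation: (7/10)Mv₀² + Mgh = (7/10)Mv², so v² = v₀² + 2gh/(1+k).
v = √(1.75² + 2×9.81×0.671/1.4) = √12.47 ≈ 3.53 m/s.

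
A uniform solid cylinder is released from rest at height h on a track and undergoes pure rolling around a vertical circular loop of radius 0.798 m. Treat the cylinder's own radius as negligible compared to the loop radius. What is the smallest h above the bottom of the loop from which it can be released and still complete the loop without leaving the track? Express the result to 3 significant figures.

Here I = (1/2)MR², so the shape factor k = I/(MR²) = 0.5.
At the top, contact is just lost when gravity alone supplies the centripetal force: Mg = Mv_top²/r, i.e. v_top² = gr.
With ω = v/R, the kinetic energy at speed v is ½(1+k)Mv² = (3/4)Mv².
Energy conservation from release (height h) to the top (height 2r): Mgh = Mg(2r) + (3/4)M·gr.
Thus h_min = 2r + (1+k)r/2 = r(2 + 1.5/2) = 0.798 × 2.75 ≈ 2.19 m.

h_min ≈ 2.19 m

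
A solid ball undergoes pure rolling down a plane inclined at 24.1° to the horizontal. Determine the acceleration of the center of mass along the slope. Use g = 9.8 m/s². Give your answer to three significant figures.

For this body I = (2/5)MR², i.e. k = I/(MR²) = 0.4.
Newton's second law down the slope: Mg sinθ − f = Ma. The torque equation fR = Iα (with α = a/R) gives f = kMa.
Eliminating f: Mg sinθ = (1+k)Ma, so a = g sinθ/(1+k) = 9.8 × sin24.1° / 1.4 ≈ 2.86 m/s².

a ≈ 2.86 m/s²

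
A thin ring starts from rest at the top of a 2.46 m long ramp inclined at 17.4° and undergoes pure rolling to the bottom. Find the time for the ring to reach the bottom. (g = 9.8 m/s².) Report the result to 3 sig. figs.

t ≈ 1.83 s

With I = MR², the ratio k = I/(MR²) is 1.
Translational: Mg sinθ − f = Ma. Rotational about the CM: fR = Iα = kMRa, so f = kMa.
Hence a = g sinθ/(1+k) = 9.8×sin17.4°/2 = 1.465 m/s².
With constant a from rest, t = √(2L/a) = √(2·2.46/1.465) ≈ 1.83 s.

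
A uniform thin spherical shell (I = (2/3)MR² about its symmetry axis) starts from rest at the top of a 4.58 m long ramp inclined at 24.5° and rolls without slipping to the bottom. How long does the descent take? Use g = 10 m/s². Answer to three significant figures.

t ≈ 1.92 s

The moment of inertia is (2/3)MR², giving k ≡ I/(MR²) = 2/3.
Newton's second law down the slope: Mg sinθ − f = Ma. The torque equation fR = Iα (with α = a/R) gives f = kMa.
Hence a = g sinθ/(1+k) = 10×sin24.5°/1.667 = 2.488 m/s².
Starting from rest, L = ½at², so t = √(2L/a) = √(2×4.58/2.488) ≈ 1.92 s.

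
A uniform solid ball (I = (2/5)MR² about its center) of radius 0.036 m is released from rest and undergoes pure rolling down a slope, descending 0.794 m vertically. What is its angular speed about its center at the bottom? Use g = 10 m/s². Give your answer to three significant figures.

ω ≈ 93.6 rad/s

The moment of inertia is (2/5)MR², giving k ≡ I/(MR²) = 0.4.
Rolling without slipping gives ω = v/R, so the total kinetic energy is ½Mv² + ½Iω² = ½(1+k)Mv² = (7/10)Mv².
Energy conservation Mgh = ½(1+k)Mv² gives v = √(2gh/(1+k)) = √(2 × 10 × 0.794 / 1.4) = 3.368 m/s.
Then ω = v/R = 3.368 / 0.036 ≈ 93.6 rad/s.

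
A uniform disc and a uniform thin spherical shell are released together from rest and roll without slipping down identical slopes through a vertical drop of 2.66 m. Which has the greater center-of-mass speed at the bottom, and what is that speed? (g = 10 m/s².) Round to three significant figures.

For rolling without slipping, Mgh = ½(1+k)Mv² where k = I/(MR²), so v = √(2gh/(1+k)).
Uniform disc: k = 0.5, giving v = √(2×10×2.66/1.5) = 5.955 m/s.
Uniform thin spherical shell: k = 2/3, giving v = √(2×10×2.66/1.667) = 5.65 m/s.
The smaller k wins: the uniform disc, at ≈ 5.96 m/s.

the uniform disc, at v ≈ 5.96 m/s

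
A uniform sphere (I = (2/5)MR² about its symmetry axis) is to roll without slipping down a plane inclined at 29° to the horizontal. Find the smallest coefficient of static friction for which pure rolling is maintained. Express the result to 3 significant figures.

μ_min ≈ 0.158

With I = (2/5)MR², the ratio k = I/(MR²) is 0.4.
Translational: Mg sinθ − f = Ma. Rotational about the CM: fR = Iα = kMRa, so f = kMa.
These give a = g sinθ/(1+k) and the required friction f = kMg sinθ/(1+k).
The normal force is N = Mg cosθ, so μ_min = f/N = k tanθ/(1+k).
μ_min = 0.4 × tan29° / 1.4 ≈ 0.158.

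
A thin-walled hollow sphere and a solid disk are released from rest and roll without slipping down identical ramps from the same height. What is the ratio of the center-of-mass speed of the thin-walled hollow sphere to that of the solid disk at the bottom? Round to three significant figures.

Each satisfies Mgh = ½(1+k)Mv² with k = I/(MR²), so v ∝ 1/√(1+k).
For the thin-walled hollow sphere k = 2/3; for the solid disk k = 0.5.
v₁/v₂ = √((1+k₂)/(1+k₁)) = √(1.5/1.667) ≈ 0.949.

v_ratio ≈ 0.949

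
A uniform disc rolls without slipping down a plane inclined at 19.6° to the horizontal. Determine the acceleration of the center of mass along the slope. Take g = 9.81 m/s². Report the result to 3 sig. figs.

a ≈ 2.19 m/s²

Here I = (1/2)MR², so the shape factor k = I/(MR²) = 0.5.
Translational: Mg sinθ − f = Ma. Rotational about the CM: fR = Iα = kMRa, so f = kMa.
Eliminating f: Mg sinθ = (1+k)Ma, so a = g sinθ/(1+k) = 9.81 × sin19.6° / 1.5 ≈ 2.19 m/s².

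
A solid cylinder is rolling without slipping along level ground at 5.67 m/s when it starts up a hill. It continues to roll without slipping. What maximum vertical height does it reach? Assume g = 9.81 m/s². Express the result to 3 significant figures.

h ≈ 2.46 m

For this body I = (1/2)MR², i.e. k = I/(MR²) = 0.5.
Rolling without slipping gives ω = v/R, so the total kinetic energy is ½Mv² + ½Iω² = ½(1+k)Mv² = (3/4)Mv².
All of this converts to potential energy at the highest point: (3/4)Mv₀² = Mgh.
Thus h = (1+k)v₀²/(2g) = 1.5 × 5.67² / (2 × 9.81) ≈ 2.46 m.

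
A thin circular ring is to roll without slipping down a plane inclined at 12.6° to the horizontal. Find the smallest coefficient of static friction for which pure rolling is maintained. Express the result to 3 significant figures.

Here I = MR², so the shape factor k = I/(MR²) = 1.
Along the incline Mg sinθ − f = Ma, and torque about the center fR = Iα = kMR²(a/R) gives f = kMa.
These give a = g sinθ/(1+k) and the required friction f = kMg sinθ/(1+k).
The normal force is N = Mg cosθ, so μ_min = f/N = k tanθ/(1+k).
μ_min = 1 × tan12.6° / 2 ≈ 0.112.

μ_min ≈ 0.112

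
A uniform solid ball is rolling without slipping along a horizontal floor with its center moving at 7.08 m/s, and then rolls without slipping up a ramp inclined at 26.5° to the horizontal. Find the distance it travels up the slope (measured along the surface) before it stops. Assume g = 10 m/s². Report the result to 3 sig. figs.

d ≈ 7.86 m

For this body I = (2/5)MR², i.e. k = I/(MR²) = 0.4.
Pure rolling means v = ωR; then KE = ½Mv² + ½I(v/R)² = ½(1+k)Mv² = (7/10)Mv².
Setting this equal to Mgh gives the vertical rise h = (1+k)v₀²/(2g) = 1.4×7.08²/(2×10) = 3.509 m.
Along the incline, d = h/sinθ = 3.509/sin26.5° ≈ 7.86 m.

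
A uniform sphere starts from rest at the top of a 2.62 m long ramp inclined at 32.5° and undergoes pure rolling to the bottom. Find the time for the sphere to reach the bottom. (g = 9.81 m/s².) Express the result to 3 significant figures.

With I = (2/5)MR², the ratio k = I/(MR²) is 0.4.
Translational: Mg sinθ − f = Ma. Rotational about the CM: fR = Iα = kMRa, so f = kMa.
Hence a = g sinθ/(1+k) = 9.81×sin32.5°/1.4 = 3.765 m/s².
Starting from rest, L = ½at², so t = √(2L/a) = √(2×2.62/3.765) ≈ 1.18 s.

t ≈ 1.18 s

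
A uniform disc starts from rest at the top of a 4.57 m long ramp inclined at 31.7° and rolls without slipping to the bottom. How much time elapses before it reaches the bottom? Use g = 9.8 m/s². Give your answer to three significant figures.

t ≈ 1.63 s

With I = (1/2)MR², the ratio k = I/(MR²) is 0.5.
Along the incline Mg sinθ − f = Ma, and torque about the center fR = Iα = kMR²(a/R) gives f = kMa.
Hence a = g sinθ/(1+k) = 9.8×sin31.7°/1.5 = 3.433 m/s².
With constant a from rest, t = √(2L/a) = √(2·4.57/3.433) ≈ 1.63 s.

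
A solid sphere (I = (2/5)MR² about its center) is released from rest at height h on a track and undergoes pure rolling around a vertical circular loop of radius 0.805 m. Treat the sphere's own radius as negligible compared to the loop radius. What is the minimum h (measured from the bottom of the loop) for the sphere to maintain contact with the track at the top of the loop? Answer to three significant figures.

h_min ≈ 2.17 m

For this body I = (2/5)MR², i.e. k = I/(MR²) = 0.4.
At the top, contact is just lost when gravity alone supplies the centripetal force: Mg = Mv_top²/r, i.e. v_top² = gr.
With ω = v/R, the kinetic energy at speed v is ½(1+k)Mv² = (7/10)Mv².
Energy conservation from release (height h) to the top (height 2r): Mgh = Mg(2r) + (7/10)M·gr.
Thus h_min = 2r + (1+k)r/2 = r(2 + 1.4/2) = 0.805 × 2.7 ≈ 2.17 m.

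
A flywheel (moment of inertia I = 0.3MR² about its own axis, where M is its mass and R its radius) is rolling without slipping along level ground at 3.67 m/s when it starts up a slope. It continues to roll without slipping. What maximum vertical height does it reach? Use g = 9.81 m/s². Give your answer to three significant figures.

Here I = 0.3MR², so the shape factor k = I/(MR²) = 0.3.
The rolling condition ω = v/R makes the rotational term ½I(v/R)² = ½kMv², so KE_total = ½(1+k)Mv² = (13/20)Mv².
All of this converts to potential energy at the highest point: (13/20)Mv₀² = Mgh.
Thus h = (1+k)v₀²/(2g) = 1.3 × 3.67² / (2 × 9.81) ≈ 0.892 m.

h ≈ 0.892 m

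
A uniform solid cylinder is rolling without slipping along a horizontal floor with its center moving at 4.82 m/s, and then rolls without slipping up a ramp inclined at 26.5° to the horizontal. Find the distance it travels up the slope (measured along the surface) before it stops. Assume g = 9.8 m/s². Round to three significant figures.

For this body I = (1/2)MR², i.e. k = I/(MR²) = 0.5.
The rolling condition ω = v/R makes the rotational term ½I(v/R)² = ½kMv², so KE_total = ½(1+k)Mv² = (3/4)Mv².
Setting this equal to Mgh gives the vertical rise h = (1+k)v₀²/(2g) = 1.5×4.82²/(2×9.8) = 1.778 m.
The distance along the slope is d = h/sinθ = 1.778/sin26.5° ≈ 3.98 m.

d ≈ 3.98 m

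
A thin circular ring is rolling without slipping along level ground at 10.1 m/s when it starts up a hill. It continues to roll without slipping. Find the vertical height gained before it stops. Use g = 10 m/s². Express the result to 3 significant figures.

Here I = MR², so the shape factor k = I/(MR²) = 1.
Pure rolling means v = ωR; then KE = ½Mv² + ½I(v/R)² = ½(1+k)Mv² = Mv².
All of this converts to potential energy at the highest point: Mv₀² = Mgh.
Thus h = (1+k)v₀²/(2g) = 2 × 10.1² / (2 × 10) ≈ 10.2 m.

h ≈ 10.2 m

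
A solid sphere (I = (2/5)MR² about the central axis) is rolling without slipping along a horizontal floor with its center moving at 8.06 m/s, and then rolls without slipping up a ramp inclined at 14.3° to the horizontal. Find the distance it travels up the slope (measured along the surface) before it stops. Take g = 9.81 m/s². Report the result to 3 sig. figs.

d ≈ 18.8 m

The moment of inertia is (2/5)MR², giving k ≡ I/(MR²) = 0.4.
Rolling without slipping gives ω = v/R, so the total kinetic energy is ½Mv² + ½Iω² = ½(1+k)Mv² = (7/10)Mv².
Setting this equal to Mgh gives the vertical rise h = (1+k)v₀²/(2g) = 1.4×8.06²/(2×9.81) = 4.636 m.
Along the incline, d = h/sinθ = 4.636/sin14.3° ≈ 18.8 m.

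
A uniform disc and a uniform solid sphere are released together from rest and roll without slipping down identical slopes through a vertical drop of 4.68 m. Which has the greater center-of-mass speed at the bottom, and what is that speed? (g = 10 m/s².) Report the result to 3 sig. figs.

the uniform solid sphere, at v ≈ 8.18 m/s

For rolling without slipping, Mgh = ½(1+k)Mv² where k = I/(MR²), so v = √(2gh/(1+k)).
Uniform disc: k = 0.5, giving v = √(2×10×4.68/1.5) = 7.899 m/s.
Uniform solid sphere: k = 0.4, giving v = √(2×10×4.68/1.4) = 8.177 m/s.
The smaller k wins: the uniform solid sphere, at ≈ 8.18 m/s.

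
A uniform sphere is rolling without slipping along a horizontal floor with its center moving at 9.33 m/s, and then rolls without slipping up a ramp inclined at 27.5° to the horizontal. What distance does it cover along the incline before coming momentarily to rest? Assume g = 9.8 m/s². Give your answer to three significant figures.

d ≈ 13.5 m

With I = (2/5)MR², the ratio k = I/(MR²) is 0.4.
Since it rolls without slipping, ω = v/R and KE = ½Mv² + ½Iω² = ½(1+k)Mv² = (7/10)Mv².
Setting this equal to Mgh gives the vertical rise h = (1+k)v₀²/(2g) = 1.4×9.33²/(2×9.8) = 6.218 m.
The distance along the slope is d = h/sinθ = 6.218/sin27.5° ≈ 13.5 m.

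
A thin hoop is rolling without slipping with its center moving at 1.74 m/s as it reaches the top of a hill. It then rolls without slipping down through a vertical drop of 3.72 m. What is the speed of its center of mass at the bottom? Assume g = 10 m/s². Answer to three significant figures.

v ≈ 6.34 m/s

Here I = MR², so the shape factor k = I/(MR²) = 1.
The rolling condition ω = v/R makes the rotational term ½I(v/R)² = ½kMv², so KE_total = ½(1+k)Mv² = Mv².
Energy conservation: Mv₀² + Mgh = Mv², so v² = v₀² + 2gh/(1+k).
v = √(1.74² + 2×10×3.72/2) = √40.23 ≈ 6.34 m/s.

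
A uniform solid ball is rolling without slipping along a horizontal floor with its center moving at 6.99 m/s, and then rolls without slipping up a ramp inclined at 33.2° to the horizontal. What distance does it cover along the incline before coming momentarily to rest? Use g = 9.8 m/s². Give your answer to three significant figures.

d ≈ 6.37 m

With I = (2/5)MR², the ratio k = I/(MR²) is 0.4.
Pure rolling means v = ωR; then KE = ½Mv² + ½I(v/R)² = ½(1+k)Mv² = (7/10)Mv².
Setting this equal to Mgh gives the vertical rise h = (1+k)v₀²/(2g) = 1.4×6.99²/(2×9.8) = 3.49 m.
The distance along the slope is d = h/sinθ = 3.49/sin33.2° ≈ 6.37 m.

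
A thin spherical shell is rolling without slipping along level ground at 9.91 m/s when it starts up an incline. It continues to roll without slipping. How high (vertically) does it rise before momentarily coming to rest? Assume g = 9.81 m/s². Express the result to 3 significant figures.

Here I = (2/3)MR², so the shape factor k = I/(MR²) = 2/3.
Since it rolls without slipping, ω = v/R and KE = ½Mv² + ½Iω² = ½(1+k)Mv² = (5/6)Mv².
All of this converts to potential energy at the highest point: (5/6)Mv₀² = Mgh.
Thus h = (1+k)v₀²/(2g) = 1.667 × 9.91² / (2 × 9.81) ≈ 8.34 m.

h ≈ 8.34 m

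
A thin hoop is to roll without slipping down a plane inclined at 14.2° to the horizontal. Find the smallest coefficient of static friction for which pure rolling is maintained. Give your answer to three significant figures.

With I = MR², the ratio k = I/(MR²) is 1.
Along the incline Mg sinθ − f = Ma, and torque about the center fR = Iα = kMR²(a/R) gives f = kMa.
These give a = g sinθ/(1+k) and the required friction f = kMg sinθ/(1+k).
With N = Mg cosθ, the no-slip condition f ≤ μN gives μ_min = f/N = k tanθ/(1+k).
μ_min = 1 × tan14.2° / 2 ≈ 0.127.

μ_min ≈ 0.127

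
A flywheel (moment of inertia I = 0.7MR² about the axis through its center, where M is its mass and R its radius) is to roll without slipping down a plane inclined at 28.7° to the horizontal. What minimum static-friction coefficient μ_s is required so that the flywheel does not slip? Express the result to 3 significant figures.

μ_min ≈ 0.225

With I = 0.7MR², the ratio k = I/(MR²) is 0.7.
Newton's second law down the slope: Mg sinθ − f = Ma. The torque equation fR = Iα (with α = a/R) gives f = kMa.
These give a = g sinθ/(1+k) and the required friction f = kMg sinθ/(1+k).
The normal force is N = Mg cosθ, so μ_min = f/N = k tanθ/(1+k).
μ_min = 0.7 × tan28.7° / 1.7 ≈ 0.225.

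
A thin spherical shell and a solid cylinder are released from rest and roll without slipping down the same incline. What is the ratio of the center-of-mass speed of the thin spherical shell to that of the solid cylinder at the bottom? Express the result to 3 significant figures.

v_ratio ≈ 0.949

Each satisfies Mgh = ½(1+k)Mv² with k = I/(MR²), so v ∝ 1/√(1+k).
For the thin spherical shell k = 2/3; for the solid cylinder k = 0.5.
v₁/v₂ = √((1+k₂)/(1+k₁)) = √(1.5/1.667) ≈ 0.949.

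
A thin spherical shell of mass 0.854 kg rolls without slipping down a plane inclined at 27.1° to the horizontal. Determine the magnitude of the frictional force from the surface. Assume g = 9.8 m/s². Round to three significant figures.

Here I = (2/3)MR², so the shape factor k = I/(MR²) = 2/3.
Newton's second law down the slope: Mg sinθ − f = Ma. The torque equation fR = Iα (with α = a/R) gives f = kMa.
Combining, a = g sinθ/(1+k) and f = kMa = kMg sinθ/(1+k).
f = (2/3) × 0.854 × 9.8 × sin27.1° / 1.667 ≈ 1.53 N.

f ≈ 1.53 N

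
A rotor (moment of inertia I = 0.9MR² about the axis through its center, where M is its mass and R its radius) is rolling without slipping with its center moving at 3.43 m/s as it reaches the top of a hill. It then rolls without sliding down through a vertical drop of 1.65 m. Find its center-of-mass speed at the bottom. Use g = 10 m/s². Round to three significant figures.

v ≈ 5.40 m/s

For this body I = 0.9MR², i.e. k = I/(MR²) = 0.9.
The rolling condition ω = v/R makes the rotational term ½I(v/R)² = ½kMv², so KE_total = ½(1+k)Mv² = (19/20)Mv².
Energy conservation: (19/20)Mv₀² + Mgh = (19/20)Mv², so v² = v₀² + 2gh/(1+k).
v = √(3.43² + 2×10×1.65/1.9) = √29.13 ≈ 5.40 m/s.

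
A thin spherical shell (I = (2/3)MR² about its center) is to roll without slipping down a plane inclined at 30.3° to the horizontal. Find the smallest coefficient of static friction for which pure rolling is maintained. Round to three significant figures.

μ_min ≈ 0.234

With I = (2/3)MR², the ratio k = I/(MR²) is 2/3.
Translational: Mg sinθ − f = Ma. Rotational about the CM: fR = Iα = kMRa, so f = kMa.
These give a = g sinθ/(1+k) and the required friction f = kMg sinθ/(1+k).
With N = Mg cosθ, the no-slip condition f ≤ μN gives μ_min = f/N = k tanθ/(1+k).
μ_min = (2/3) × tan30.3° / 1.667 ≈ 0.234.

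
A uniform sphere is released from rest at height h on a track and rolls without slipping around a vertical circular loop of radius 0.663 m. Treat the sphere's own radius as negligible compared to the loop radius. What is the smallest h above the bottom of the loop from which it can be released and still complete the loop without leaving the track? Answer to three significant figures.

The moment of inertia is (2/5)MR², giving k ≡ I/(MR²) = 0.4.
At the top, contact is just lost when gravity alone supplies the centripetal force: Mg = Mv_top²/r, i.e. v_top² = gr.
With ω = v/R, the kinetic energy at speed v is ½(1+k)Mv² = (7/10)Mv².
Energy conservation from release (height h) to the top (height 2r): Mgh = Mg(2r) + (7/10)M·gr.
Thus h_min = 2r + (1+k)r/2 = r(2 + 1.4/2) = 0.663 × 2.7 ≈ 1.79 m.

h_min ≈ 1.79 m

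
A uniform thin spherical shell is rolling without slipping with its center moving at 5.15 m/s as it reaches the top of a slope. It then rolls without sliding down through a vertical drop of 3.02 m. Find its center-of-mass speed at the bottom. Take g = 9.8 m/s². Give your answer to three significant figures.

v ≈ 7.88 m/s

For this body I = (2/3)MR², i.e. k = I/(MR²) = 2/3.
Pure rolling means v = ωR; then KE = ½Mv² + ½I(v/R)² = ½(1+k)Mv² = (5/6)Mv².
Energy conservation: (5/6)Mv₀² + Mgh = (5/6)Mv², so v² = v₀² + 2gh/(1+k).
v = √(5.15² + 2×9.8×3.02/1.667) = √62.04 ≈ 7.88 m/s.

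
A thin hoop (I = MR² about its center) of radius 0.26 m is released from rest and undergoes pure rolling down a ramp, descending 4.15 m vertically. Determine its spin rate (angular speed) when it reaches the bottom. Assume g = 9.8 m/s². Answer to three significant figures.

With I = MR², the ratio k = I/(MR²) is 1.
Pure rolling means v = ωR; then KE = ½Mv² + ½I(v/R)² = ½(1+k)Mv² = Mv².
Energy conservation Mgh = ½(1+k)Mv² gives v = √(2gh/(1+k)) = √(2 × 9.8 × 4.15 / 2) = 6.377 m/s.
The angular speed follows from ω = v/R = 6.377/0.26 ≈ 24.5 rad/s.

ω ≈ 24.5 rad/s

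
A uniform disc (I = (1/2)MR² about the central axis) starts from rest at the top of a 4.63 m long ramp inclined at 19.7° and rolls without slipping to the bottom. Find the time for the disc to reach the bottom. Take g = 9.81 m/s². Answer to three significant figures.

Here I = (1/2)MR², so the shape factor k = I/(MR²) = 0.5.
Along the incline Mg sinθ − f = Ma, and torque about the center fR = Iα = kMR²(a/R) gives f = kMa.
Hence a = g sinθ/(1+k) = 9.81×sin19.7°/1.5 = 2.205 m/s².
Starting from rest, L = ½at², so t = √(2L/a) = √(2×4.63/2.205) ≈ 2.05 s.

t ≈ 2.05 s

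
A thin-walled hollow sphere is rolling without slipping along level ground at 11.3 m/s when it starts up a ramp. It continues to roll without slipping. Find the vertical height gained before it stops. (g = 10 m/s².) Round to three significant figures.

h ≈ 10.6 m

For this body I = (2/3)MR², i.e. k = I/(MR²) = 2/3.
Pure rolling means v = ωR; then KE = ½Mv² + ½I(v/R)² = ½(1+k)Mv² = (5/6)Mv².
All of this converts to potential energy at the highest point: (5/6)Mv₀² = Mgh.
Thus h = (1+k)v₀²/(2g) = 1.667 × 11.3² / (2 × 10) ≈ 10.6 m.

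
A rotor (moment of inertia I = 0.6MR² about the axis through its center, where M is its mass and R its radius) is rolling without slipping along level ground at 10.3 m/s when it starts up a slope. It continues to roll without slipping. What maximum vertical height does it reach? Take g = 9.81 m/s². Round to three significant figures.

Here I = 0.6MR², so the shape factor k = I/(MR²) = 0.6.
Pure rolling means v = ωR; then KE = ½Mv² + ½I(v/R)² = ½(1+k)Mv² = (4/5)Mv².
All of this converts to potential energy at the highest point: (4/5)Mv₀² = Mgh.
Thus h = (1+k)v₀²/(2g) = 1.6 × 10.3² / (2 × 9.81) ≈ 8.65 m.

h ≈ 8.65 m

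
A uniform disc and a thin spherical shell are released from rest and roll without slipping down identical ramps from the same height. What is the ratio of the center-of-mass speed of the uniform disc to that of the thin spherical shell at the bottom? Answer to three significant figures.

Each satisfies Mgh = ½(1+k)Mv² with k = I/(MR²), so v ∝ 1/√(1+k).
For the uniform disc k = 0.5; for the thin spherical shell k = 2/3.
v₁/v₂ = √((1+k₂)/(1+k₁)) = √(1.667/1.5) ≈ 1.05.

v_ratio ≈ 1.05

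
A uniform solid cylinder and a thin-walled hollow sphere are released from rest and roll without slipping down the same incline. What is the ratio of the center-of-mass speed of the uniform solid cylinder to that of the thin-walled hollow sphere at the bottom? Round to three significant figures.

Each satisfies Mgh = ½(1+k)Mv² with k = I/(MR²), so v ∝ 1/√(1+k).
For the uniform solid cylinder k = 0.5; for the thin-walled hollow sphere k = 2/3.
v₁/v₂ = √((1+k₂)/(1+k₁)) = √(1.667/1.5) ≈ 1.05.

v_ratio ≈ 1.05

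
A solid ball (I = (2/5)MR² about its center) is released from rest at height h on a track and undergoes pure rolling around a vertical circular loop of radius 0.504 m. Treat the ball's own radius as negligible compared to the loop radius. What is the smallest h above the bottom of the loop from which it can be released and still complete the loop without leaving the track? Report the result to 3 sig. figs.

h_min ≈ 1.36 m

With I = (2/5)MR², the ratio k = I/(MR²) is 0.4.
At the top of the loop, the minimum-contact condition is Mg = Mv_top²/r, so v_top² = gr.
With ω = v/R, the kinetic energy at speed v is ½(1+k)Mv² = (7/10)Mv².
Energy conservation from release (height h) to the top (height 2r): Mgh = Mg(2r) + (7/10)M·gr.
Thus h_min = 2r + (1+k)r/2 = r(2 + 1.4/2) = 0.504 × 2.7 ≈ 1.36 m.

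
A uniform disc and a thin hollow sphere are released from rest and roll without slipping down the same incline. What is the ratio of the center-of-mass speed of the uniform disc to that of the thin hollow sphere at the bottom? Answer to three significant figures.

v_ratio ≈ 1.05

Each satisfies Mgh = ½(1+k)Mv² with k = I/(MR²), so v ∝ 1/√(1+k).
For the uniform disc k = 0.5; for the thin hollow sphere k = 2/3.
v₁/v₂ = √((1+k₂)/(1+k₁)) = √(1.667/1.5) ≈ 1.05.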